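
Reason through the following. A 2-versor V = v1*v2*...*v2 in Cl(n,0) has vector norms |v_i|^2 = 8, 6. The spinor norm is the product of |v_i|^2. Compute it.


Spinor norm N(V) = |v1|^2 * |v2|^2 * ... * |v2|^2
= 8 * 6
Running product: 8, 48
N(V) = 48


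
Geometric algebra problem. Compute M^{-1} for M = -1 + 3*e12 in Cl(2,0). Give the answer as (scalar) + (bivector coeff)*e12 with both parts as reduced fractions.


M = -1 + 3*e12, where e12^2 = -1.
Since M commutes with its reverse ~M = a - b*e12, M * ~M = a^2 - b^2*e12^2 = a^2 + b^2.
So M^{-1} = ~M / (a^2 + b^2) = (a - b*e12)/(a^2 + b^2).
a^2 + b^2 = 1 + 9 = 10
Scalar part = -1/10 = -1/10
Bivector coeff = -3/10 = -3/10
M^{-1} = -1/10 - 3/10*e12


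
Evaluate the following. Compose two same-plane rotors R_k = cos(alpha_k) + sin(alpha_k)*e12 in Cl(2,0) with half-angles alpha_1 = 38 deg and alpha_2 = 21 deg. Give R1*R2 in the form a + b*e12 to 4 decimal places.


Same-plane rotors commute and their half-angles add:
R1*R2 = cos(a1 + a2) + sin(a1 + a2)*e12.
a1 + a2 = 38 + 21 = 59 deg
cos(59 deg) = 0.5150
sin(59 deg) = 0.8572
R1*R2 = 0.5150 + 0.8572*e12


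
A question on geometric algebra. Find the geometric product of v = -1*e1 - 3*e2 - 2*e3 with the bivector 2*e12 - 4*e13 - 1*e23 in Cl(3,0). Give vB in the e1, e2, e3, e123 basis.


vB has grade-1 (vector) and grade-3 (trivector) parts: vB = (v _| B) + (v ^ B).
Vector part <vB>_1:
  e1: -v2*b12 - v3*b13 = -(-3)*(2) - (-2)*(-4) = -2
  e2: v1*b12 - v3*b23 = (-1)*(2) - (-2)*(-1) = -4
  e3: v1*b13 + v2*b23 = (-1)*(-4) + (-3)*(-1) = 7
Trivector part <vB>_3:
  e123: v1*b23 - v2*b13 + v3*b12 = (-1)*(-1) - (-3)*(-4) + (-2)*(2) = -15
vB = -2*e1 - 4*e2 + 7*e3 - 15*e123


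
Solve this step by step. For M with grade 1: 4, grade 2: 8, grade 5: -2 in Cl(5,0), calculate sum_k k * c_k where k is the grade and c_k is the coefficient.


Grade-weighted sum = sum of grade_k * coefficient_k
1*4 = 4
2*8 = 16
5*(-2) = -10
Total = 4 + 16 + (-10) = 10


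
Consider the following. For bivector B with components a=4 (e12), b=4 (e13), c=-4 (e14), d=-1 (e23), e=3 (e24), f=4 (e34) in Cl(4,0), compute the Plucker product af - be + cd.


Plucker relation: af - be + cd
a*f = 4*4 = 16
b*e = 4*3 = 12
c*d = (-4)*(-1) = 4
af - be + cd = 16 - 12 + 4
= 8


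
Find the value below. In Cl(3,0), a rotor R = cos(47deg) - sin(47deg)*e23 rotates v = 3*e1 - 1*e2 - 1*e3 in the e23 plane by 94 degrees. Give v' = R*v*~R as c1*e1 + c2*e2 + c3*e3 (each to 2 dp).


Rotor R = cos(47deg) - sin(47deg)*e23
Rotation angle theta = 2 * 47 = 94 degrees in the e23 plane (e2 -> e3).
The component perpendicular to the plane (e1) is invariant: v'_1 = v1 = 3.00
cos(94deg) = -0.0698, sin(94deg) = 0.9976
v'_2 = v2*cos(theta) - v3*sin(theta) = -1*(-0.0698) - (-1)*0.9976 = 1.07
v'_3 = v2*sin(theta) + v3*cos(theta) = -1*0.9976 + (-1)*(-0.0698) = -0.93
v' = 3.00*e1 + 1.07*e2 - 0.93*e3


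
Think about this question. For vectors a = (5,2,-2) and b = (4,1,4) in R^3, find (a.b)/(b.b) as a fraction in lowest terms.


Projection coefficient = (a . b) / (b . b)
a . b = 5*4 + 2*1 + (-2)*4
= 20 + 2 + (-8) = 14
b . b = 4^2 + 1^2 + 4^2
= 16 + 1 + 16 = 33
Coefficient = 14/33
In lowest terms: 14/33


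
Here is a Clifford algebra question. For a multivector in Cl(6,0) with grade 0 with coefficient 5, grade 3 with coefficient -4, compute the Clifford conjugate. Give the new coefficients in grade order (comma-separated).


Clifford conjugate sign for grade k: (-1)^(k(k+1)/2)
Grade 0: (-1)^(0*1/2) = (-1)^0 = 1, coeff 5 -> 5
Grade 3: (-1)^(3*4/2) = (-1)^6 = 1, coeff -4 -> -4
Conjugated coefficients: 5, -4


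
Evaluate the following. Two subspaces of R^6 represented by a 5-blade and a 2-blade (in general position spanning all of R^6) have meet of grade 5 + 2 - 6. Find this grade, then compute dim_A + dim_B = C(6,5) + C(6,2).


Meet grade = grade(A) + grade(B) - n
= 5 + 2 - 6 = 1
C(6,5) = 6
C(6,2) = 15
dim_A + dim_B = 6 + 15 = 21


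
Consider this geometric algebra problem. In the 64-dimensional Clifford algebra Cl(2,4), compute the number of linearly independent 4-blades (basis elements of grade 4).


Number of grade-k basis blades in Cl(p,q) with n = p + q is C(n, k).
n = 2 + 4 = 6
C(6, 4) = 6! / (4! * 2!)
= 720 / (24 * 2)
= 15


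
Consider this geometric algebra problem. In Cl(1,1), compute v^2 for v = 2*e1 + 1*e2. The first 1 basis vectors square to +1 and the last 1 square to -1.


v^2 = sum of c_i^2 * e_i^2
Positive signature terms (e_i^2 = +1): 2^2 = 4
Negative signature terms (e_j^2 = -1): 1^2 = 1
v^2 = 4 - 1 = 3


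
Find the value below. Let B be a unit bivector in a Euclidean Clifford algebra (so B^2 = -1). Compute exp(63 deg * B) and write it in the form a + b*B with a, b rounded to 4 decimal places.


For a unit bivector B with B^2 = -1, the exponential series gives
e^(theta*B) = cos(theta) + sin(theta)*B (the GA analogue of Euler's formula).
theta = 63 degrees = 1.099557 rad
cos(63 deg) = 0.4540
sin(63 deg) = 0.8910
exp(theta*B) = 0.4540 + 0.8910*B


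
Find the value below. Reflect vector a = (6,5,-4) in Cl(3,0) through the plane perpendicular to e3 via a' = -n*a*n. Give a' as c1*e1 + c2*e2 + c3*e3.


Reflection formula: a' = -n*a*n, with n = e3 (unit vector, n^2 = 1).
For reflection through hyperplane perp to e3:
The component along e3 flips sign, others stay.
a = (6, 5, -4)
a' = (6, 5, 4)
a' = 6*e1 + 5*e2 + 4*e3


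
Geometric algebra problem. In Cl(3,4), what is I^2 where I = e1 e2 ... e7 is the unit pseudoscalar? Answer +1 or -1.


The pseudoscalar I = e1...e_n (product of all n generators) of Cl(p,q) satisfies I^2 = (-1)^(q + n(n-1)/2).
p = 3, q = 4, n = p + q = 7
n(n-1)/2 = 7 * 6 / 2 = 21
Exponent = q + n(n-1)/2 = 4 + 21 = 25
I^2 = (-1)^25 = -1


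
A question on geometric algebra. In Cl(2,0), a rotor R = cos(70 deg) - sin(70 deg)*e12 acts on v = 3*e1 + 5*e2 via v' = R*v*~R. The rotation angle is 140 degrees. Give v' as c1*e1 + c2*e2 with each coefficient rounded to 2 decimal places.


Rotor R = cos(70deg) - sin(70deg)*e12
Rotation angle theta = 2 * 70 = 140 degrees
v' = R*v*~R rotates v by theta.
cos(140deg) = -0.7660, sin(140deg) = 0.6428
v'_1 = 3*cos(140deg) - 5*sin(140deg)
= 3*(-0.7660) - 5*0.6428
= -5.51
v'_2 = 3*sin(140deg) + 5*cos(140deg)
= 3*0.6428 + 5*(-0.7660)
= -1.90
v' = -5.51*e1 - 1.90*e2


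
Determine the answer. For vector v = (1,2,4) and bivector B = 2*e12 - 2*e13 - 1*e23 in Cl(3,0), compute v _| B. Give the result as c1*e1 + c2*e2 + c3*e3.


Left contraction v _| B = <vB>_1 (grade-1 part of the geometric product vB).
Using e1_|e12 = e2, e2_|e12 = -e1, e1_|e13 = e3, e3_|e13 = -e1, e2_|e23 = e3, e3_|e23 = -e2:
e1 coeff: -v2*b12 - v3*b13 = -(2)*(2) - (4)*(-2) = 4
e2 coeff: v1*b12 - v3*b23 = (1)*(2) - (4)*(-1) = 6
e3 coeff: v1*b13 + v2*b23 = (1)*(-2) + (2)*(-1) = -4
v _| B = 4*e1 + 6*e2 - 4*e3


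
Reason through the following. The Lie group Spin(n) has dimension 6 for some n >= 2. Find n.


dim Spin(n) = dim so(n) = n(n-1)/2.
Solve n(n-1)/2 = 6, i.e. n^2 - n - 12 = 0.
Discriminant = 1 + 8*6 = 49
n = (1 + sqrt(49))/2 = (1 + 7)/2 = 4


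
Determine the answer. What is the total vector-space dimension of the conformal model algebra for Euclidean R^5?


The conformal model of R^5 uses Cl(6,1): the 5 Euclidean generators plus two extra orthogonal generators e+ (e+^2 = +1) and e- (e-^2 = -1), from which the null vectors e0, einf are built.
Number of generators m = 5 + 2 = 7.
dim Cl(p,q) = 2^m = 2^7 = 128


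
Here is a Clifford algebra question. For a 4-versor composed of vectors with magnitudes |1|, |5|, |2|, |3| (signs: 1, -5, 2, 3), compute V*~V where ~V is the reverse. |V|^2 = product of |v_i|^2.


Each vector v_i has |v_i|^2 = s_i^2
Squared scales: 1^2 = 1, (-5)^2 = 25, 2^2 = 4, 3^2 = 9
|V|^2 = 1 * 25 * 4 * 9
= 900


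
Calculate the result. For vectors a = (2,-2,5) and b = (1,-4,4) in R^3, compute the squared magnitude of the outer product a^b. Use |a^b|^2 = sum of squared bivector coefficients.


a wedge b = (a1*b2 - a2*b1)*e12 + (a1*b3 - a3*b1)*e13 + (a2*b3 - a3*b2)*e23
e12 coeff: 2*(-4) - (-2)*1 = -8 - (-2) = -6
e13 coeff: 2*4 - 5*1 = 8 - 5 = 3
e23 coeff: (-2)*4 - 5*(-4) = -8 - (-20) = 12
|a wedge b|^2 = (-6)^2 + 3^2 + 12^2
= 36 + 9 + 144
= 189


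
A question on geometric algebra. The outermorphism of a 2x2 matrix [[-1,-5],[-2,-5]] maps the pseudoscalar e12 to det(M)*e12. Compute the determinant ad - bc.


The outermorphism of a linear map f sends e1^e2 to f(e1)^f(e2).
f(e1) = -1*e1 - 2*e2
f(e2) = -5*e1 - 5*e2
f(e1) ^ f(e2) = (-1*e1 - 2*e2) ^ (-5*e1 - 5*e2)
= (-1)*(-5)*e12 + (-2)*(-5)*e21
= (5 - 10)*e12
= -5*e12
Coefficient = -5


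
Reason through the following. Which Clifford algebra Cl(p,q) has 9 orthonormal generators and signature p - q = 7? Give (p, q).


We need p + q = 9 and p - q = 7.
Adding: 2p = 9 + 7 = 16, so p = 8.
Then q = 9 - 8 = 1.
(p, q) = (8, 1)


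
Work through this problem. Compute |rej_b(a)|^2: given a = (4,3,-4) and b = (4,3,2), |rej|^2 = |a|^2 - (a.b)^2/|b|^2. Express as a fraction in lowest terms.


|a|^2 = 4^2 + 3^2 + (-4)^2 = 41
|b|^2 = 4^2 + 3^2 + 2^2 = 29
a . b = 4*4 + 3*3 + (-4)*2 = 17
(a.b)^2 = 17^2 = 289
|rej|^2 = 41 - 289/29
= (1189 - 289)/29
= 900/29
In lowest terms: 900/29


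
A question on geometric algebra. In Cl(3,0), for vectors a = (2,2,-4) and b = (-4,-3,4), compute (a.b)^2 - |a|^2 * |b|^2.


a . b = 2*(-4) + 2*(-3) + (-4)*4
= -8 + (-6) + (-16) = -30
|a|^2 = 2^2 + 2^2 + (-4)^2 = 24
|b|^2 = (-4)^2 + (-3)^2 + 4^2 = 41
(a.b)^2 = (-30)^2 = 900
|a|^2 * |b|^2 = 24 * 41 = 984
Result = 900 - 984 = -84


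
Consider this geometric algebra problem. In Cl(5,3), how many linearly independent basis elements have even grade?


Even subalgebra dimension = 2^(n-1)
n = 5 + 3 = 8
2^(8 - 1) = 2^7 = 128
Verification: sum of C(8,k) for even k = 1 + 28 + 70 + 28 + 1 = 128
Result = 128


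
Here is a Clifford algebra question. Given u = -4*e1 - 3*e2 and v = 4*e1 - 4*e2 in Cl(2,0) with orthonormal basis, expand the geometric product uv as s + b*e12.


Expand: (-4*e1 - 3*e2)(4*e1 - 4*e2)
= (-4)*4*e1e1 + (-4)*(-4)*e1e2 + (-3)*4*e2e1 + (-3)*(-4)*e2e2
Using e1^2 = e2^2 = 1, e2e1 = -e1e2:
Scalar part s = (-4)*4 + (-3)*(-4) = -16 + 12 = -4
Bivector part b = (-4)*(-4) - (-3)*4 = 16 - (-12) = 28
uv = -4 + 28*e12


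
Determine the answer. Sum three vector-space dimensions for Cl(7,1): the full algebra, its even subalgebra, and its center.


n = 7 + 1 = 8
Total dim = 2^8 = 256
Even subalgebra dim = 2^7 = 128
n is even, so center dim = 1
Sum = 256 + 128 + 1 = 385


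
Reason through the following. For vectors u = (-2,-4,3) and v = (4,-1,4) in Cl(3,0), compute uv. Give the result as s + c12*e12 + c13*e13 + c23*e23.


In Cl(3,0): e_i^2 = 1, e_ie_j = -e_je_i for i != j.
Scalar part = u . v = (-2)*4 + (-4)*(-1) + 3*4
= -8 + 4 + 12 = 8
e12 coeff = (-2)*(-1) - (-4)*4 = 2 - (-16) = 18
e13 coeff = (-2)*4 - 3*4 = -8 - 12 = -20
e23 coeff = (-4)*4 - 3*(-1) = -16 - (-3) = -13
uv = 8 + 18*e12 - 20*e13 - 13*e23


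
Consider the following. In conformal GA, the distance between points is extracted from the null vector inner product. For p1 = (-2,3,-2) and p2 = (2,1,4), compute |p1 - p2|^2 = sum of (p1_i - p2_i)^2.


p1 - p2 = (-4, 2, -6)
|p1 - p2|^2 = (-4)^2 + 2^2 + (-6)^2
= 16 + 4 + 36
= 56


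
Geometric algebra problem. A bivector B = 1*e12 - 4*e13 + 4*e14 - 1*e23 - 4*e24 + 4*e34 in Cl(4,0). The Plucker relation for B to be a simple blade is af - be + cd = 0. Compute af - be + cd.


Plucker relation: af - be + cd
a*f = 1*4 = 4
b*e = (-4)*(-4) = 16
c*d = 4*(-1) = -4
af - be + cd = 4 - 16 + (-4)
= -16


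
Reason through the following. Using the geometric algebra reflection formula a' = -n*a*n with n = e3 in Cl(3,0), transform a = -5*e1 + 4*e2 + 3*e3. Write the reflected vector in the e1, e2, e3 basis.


Reflection formula: a' = -n*a*n, with n = e3 (unit vector, n^2 = 1).
For reflection through hyperplane perp to e3:
The component along e3 flips sign, others stay.
a = (-5, 4, 3)
a' = (-5, 4, -3)
a' = -5*e1 + 4*e2 - 3*e3


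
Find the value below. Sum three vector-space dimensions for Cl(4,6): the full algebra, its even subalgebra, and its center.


n = 4 + 6 = 10
Total dim = 2^10 = 1024
Even subalgebra dim = 2^9 = 512
n is even, so center dim = 1
Sum = 1024 + 512 + 1 = 1537


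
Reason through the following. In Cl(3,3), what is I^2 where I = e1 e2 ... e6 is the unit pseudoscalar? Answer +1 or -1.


The pseudoscalar I = e1...e_n (product of all n generators) of Cl(p,q) satisfies I^2 = (-1)^(q + n(n-1)/2).
p = 3, q = 3, n = p + q = 6
n(n-1)/2 = 6 * 5 / 2 = 15
Exponent = q + n(n-1)/2 = 3 + 15 = 18
I^2 = (-1)^18 = +1


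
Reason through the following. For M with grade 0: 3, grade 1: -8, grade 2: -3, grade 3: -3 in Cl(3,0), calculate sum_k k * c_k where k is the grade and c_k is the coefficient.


Grade-weighted sum = sum of grade_k * coefficient_k
0*3 = 0
1*(-8) = -8
2*(-3) = -6
3*(-3) = -9
Total = 0 + (-8) + (-6) + (-9) = -23


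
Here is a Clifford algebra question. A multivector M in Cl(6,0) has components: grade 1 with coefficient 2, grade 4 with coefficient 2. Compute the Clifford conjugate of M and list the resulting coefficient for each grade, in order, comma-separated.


Clifford conjugate sign for grade k: (-1)^(k(k+1)/2)
Grade 1: (-1)^(1*2/2) = (-1)^1 = -1, coeff 2 -> -2
Grade 4: (-1)^(4*5/2) = (-1)^10 = 1, coeff 2 -> 2
Conjugated coefficients: -2, 2


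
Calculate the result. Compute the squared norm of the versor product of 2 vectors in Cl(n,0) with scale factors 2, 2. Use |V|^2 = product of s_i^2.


Each vector v_i has |v_i|^2 = s_i^2
Squared scales: 2^2 = 4, 2^2 = 4
|V|^2 = 4 * 4
= 16


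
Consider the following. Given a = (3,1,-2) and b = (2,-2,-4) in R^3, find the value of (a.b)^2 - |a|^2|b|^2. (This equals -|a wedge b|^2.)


a . b = 3*2 + 1*(-2) + (-2)*(-4)
= 6 + (-2) + 8 = 12
|a|^2 = 3^2 + 1^2 + (-2)^2 = 14
|b|^2 = 2^2 + (-2)^2 + (-4)^2 = 24
(a.b)^2 = 12^2 = 144
|a|^2 * |b|^2 = 14 * 24 = 336
Result = 144 - 336 = -192


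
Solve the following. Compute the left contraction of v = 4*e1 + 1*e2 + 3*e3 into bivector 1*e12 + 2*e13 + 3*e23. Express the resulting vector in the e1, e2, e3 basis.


Left contraction v _| B = <vB>_1 (grade-1 part of the geometric product vB).
Using e1_|e12 = e2, e2_|e12 = -e1, e1_|e13 = e3, e3_|e13 = -e1, e2_|e23 = e3, e3_|e23 = -e2:
e1 coeff: -v2*b12 - v3*b13 = -(1)*(1) - (3)*(2) = -7
e2 coeff: v1*b12 - v3*b23 = (4)*(1) - (3)*(3) = -5
e3 coeff: v1*b13 + v2*b23 = (4)*(2) + (1)*(3) = 11
v _| B = -7*e1 - 5*e2 + 11*e3


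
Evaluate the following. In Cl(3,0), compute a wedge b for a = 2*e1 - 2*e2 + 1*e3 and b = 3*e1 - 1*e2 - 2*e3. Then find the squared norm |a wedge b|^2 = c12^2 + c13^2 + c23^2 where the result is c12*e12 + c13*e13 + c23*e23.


a wedge b = (a1*b2 - a2*b1)*e12 + (a1*b3 - a3*b1)*e13 + (a2*b3 - a3*b2)*e23
e12 coeff: 2*(-1) - (-2)*3 = -2 - (-6) = 4
e13 coeff: 2*(-2) - 1*3 = -4 - 3 = -7
e23 coeff: (-2)*(-2) - 1*(-1) = 4 - (-1) = 5
|a wedge b|^2 = 4^2 + (-7)^2 + 5^2
= 16 + 49 + 25
= 90


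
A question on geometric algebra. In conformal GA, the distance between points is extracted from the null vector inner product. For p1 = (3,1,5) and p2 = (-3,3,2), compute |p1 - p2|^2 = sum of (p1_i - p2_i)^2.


p1 - p2 = (6, -2, 3)
|p1 - p2|^2 = 6^2 + (-2)^2 + 3^2
= 36 + 4 + 9
= 49


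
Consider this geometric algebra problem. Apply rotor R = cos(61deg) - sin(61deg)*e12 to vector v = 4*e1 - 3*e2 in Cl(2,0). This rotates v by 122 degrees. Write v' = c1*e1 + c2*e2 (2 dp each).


Rotor R = cos(61deg) - sin(61deg)*e12
Rotation angle theta = 2 * 61 = 122 degrees
v' = R*v*~R rotates v by theta.
cos(122deg) = -0.5299, sin(122deg) = 0.8480
v'_1 = 4*cos(122deg) - (-3)*sin(122deg)
= 4*(-0.5299) - (-3)*0.8480
= 0.42
v'_2 = 4*sin(122deg) + (-3)*cos(122deg)
= 4*0.8480 + (-3)*(-0.5299)
= 4.98
v' = 0.42*e1 + 4.98*e2


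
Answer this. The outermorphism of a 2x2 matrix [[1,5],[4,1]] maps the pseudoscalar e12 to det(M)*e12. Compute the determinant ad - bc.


The outermorphism of a linear map f sends e1^e2 to f(e1)^f(e2).
f(e1) = 1*e1 + 4*e2
f(e2) = 5*e1 + 1*e2
f(e1) ^ f(e2) = (1*e1 + 4*e2) ^ (5*e1 + 1*e2)
= 1*1*e12 + 4*5*e21
= (1 - 20)*e12
= -19*e12
Coefficient = -19


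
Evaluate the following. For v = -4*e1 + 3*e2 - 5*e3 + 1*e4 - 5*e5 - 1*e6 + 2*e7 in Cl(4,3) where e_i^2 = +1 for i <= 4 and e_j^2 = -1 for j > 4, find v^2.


v^2 = sum of c_i^2 * e_i^2
Positive signature terms (e_i^2 = +1): (-4)^2 + 3^2 + (-5)^2 + 1^2 = 51
Negative signature terms (e_j^2 = -1): (-5)^2 + (-1)^2 + 2^2 = 30
v^2 = 51 - 30 = 21


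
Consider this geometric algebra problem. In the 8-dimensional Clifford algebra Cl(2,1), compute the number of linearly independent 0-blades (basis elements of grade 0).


Number of grade-k basis blades in Cl(p,q) with n = p + q is C(n, k).
n = 2 + 1 = 3
C(3, 0) = 3! / (0! * 3!)
= 6 / (1 * 6)
= 1


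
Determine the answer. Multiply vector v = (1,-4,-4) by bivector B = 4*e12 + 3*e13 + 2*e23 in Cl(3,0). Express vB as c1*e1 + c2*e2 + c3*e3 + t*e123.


vB has grade-1 (vector) and grade-3 (trivector) parts: vB = (v _| B) + (v ^ B).
Vector part <vB>_1:
  e1: -v2*b12 - v3*b13 = -(-4)*(4) - (-4)*(3) = 28
  e2: v1*b12 - v3*b23 = (1)*(4) - (-4)*(2) = 12
  e3: v1*b13 + v2*b23 = (1)*(3) + (-4)*(2) = -5
Trivector part <vB>_3:
  e123: v1*b23 - v2*b13 + v3*b12 = (1)*(2) - (-4)*(3) + (-4)*(4) = -2
vB = 28*e1 + 12*e2 - 5*e3 - 2*e123


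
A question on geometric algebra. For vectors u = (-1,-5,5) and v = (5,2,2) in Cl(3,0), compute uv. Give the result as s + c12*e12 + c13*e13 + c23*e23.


In Cl(3,0): e_i^2 = 1, e_ie_j = -e_je_i for i != j.
Scalar part = u . v = (-1)*5 + (-5)*2 + 5*2
= -5 + (-10) + 10 = -5
e12 coeff = (-1)*2 - (-5)*5 = -2 - (-25) = 23
e13 coeff = (-1)*2 - 5*5 = -2 - 25 = -27
e23 coeff = (-5)*2 - 5*2 = -10 - 10 = -20
uv = -5 + 23*e12 - 27*e13 - 20*e23


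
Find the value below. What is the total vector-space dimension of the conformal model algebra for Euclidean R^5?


The conformal model of R^5 uses Cl(6,1): the 5 Euclidean generators plus two extra orthogonal generators e+ (e+^2 = +1) and e- (e-^2 = -1), from which the null vectors e0, einf are built.
Number of generators m = 5 + 2 = 7.
dim Cl(p,q) = 2^m = 2^7 = 128


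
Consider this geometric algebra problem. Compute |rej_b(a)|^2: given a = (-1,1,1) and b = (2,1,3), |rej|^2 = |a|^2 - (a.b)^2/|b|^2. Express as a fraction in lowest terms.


|a|^2 = (-1)^2 + 1^2 + 1^2 = 3
|b|^2 = 2^2 + 1^2 + 3^2 = 14
a . b = (-1)*2 + 1*1 + 1*3 = 2
(a.b)^2 = 2^2 = 4
|rej|^2 = 3 - 4/14
= (42 - 4)/14
= 38/14
In lowest terms: 19/7


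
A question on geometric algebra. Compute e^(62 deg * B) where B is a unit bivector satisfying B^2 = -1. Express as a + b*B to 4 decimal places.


For a unit bivector B with B^2 = -1, the exponential series gives
e^(theta*B) = cos(theta) + sin(theta)*B (the GA analogue of Euler's formula).
theta = 62 degrees = 1.082104 rad
cos(62 deg) = 0.4695
sin(62 deg) = 0.8829
exp(theta*B) = 0.4695 + 0.8829*B


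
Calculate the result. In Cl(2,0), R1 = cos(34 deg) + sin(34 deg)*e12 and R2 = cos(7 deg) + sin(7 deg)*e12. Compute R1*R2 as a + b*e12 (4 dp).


Same-plane rotors commute and their half-angles add:
R1*R2 = cos(a1 + a2) + sin(a1 + a2)*e12.
a1 + a2 = 34 + 7 = 41 deg
cos(41 deg) = 0.7547
sin(41 deg) = 0.6561
R1*R2 = 0.7547 + 0.6561*e12


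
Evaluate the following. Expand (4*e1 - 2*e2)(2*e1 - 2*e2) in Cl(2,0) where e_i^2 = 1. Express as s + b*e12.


Expand: (4*e1 - 2*e2)(2*e1 - 2*e2)
= 4*2*e1e1 + 4*(-2)*e1e2 + (-2)*2*e2e1 + (-2)*(-2)*e2e2
Using e1^2 = e2^2 = 1, e2e1 = -e1e2:
Scalar part s = 4*2 + (-2)*(-2) = 8 + 4 = 12
Bivector part b = 4*(-2) - (-2)*2 = -8 - (-4) = -4
uv = 12 - 4*e12


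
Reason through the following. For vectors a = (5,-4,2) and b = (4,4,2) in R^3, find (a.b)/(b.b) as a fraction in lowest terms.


Projection coefficient = (a . b) / (b . b)
a . b = 5*4 + (-4)*4 + 2*2
= 20 + (-16) + 4 = 8
b . b = 4^2 + 4^2 + 2^2
= 16 + 16 + 4 = 36
Coefficient = 8/36
In lowest terms: 2/9


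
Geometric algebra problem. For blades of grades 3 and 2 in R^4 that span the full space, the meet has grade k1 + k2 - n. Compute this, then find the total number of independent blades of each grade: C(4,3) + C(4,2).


Meet grade = grade(A) + grade(B) - n
= 3 + 2 - 4 = 1
C(4,3) = 4
C(4,2) = 6
dim_A + dim_B = 4 + 6 = 10


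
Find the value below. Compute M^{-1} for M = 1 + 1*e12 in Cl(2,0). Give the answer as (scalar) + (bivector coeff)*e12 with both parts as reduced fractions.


M = 1 + 1*e12, where e12^2 = -1.
Since M commutes with its reverse ~M = a - b*e12, M * ~M = a^2 - b^2*e12^2 = a^2 + b^2.
So M^{-1} = ~M / (a^2 + b^2) = (a - b*e12)/(a^2 + b^2).
a^2 + b^2 = 1 + 1 = 2
Scalar part = 1/2 = 1/2
Bivector coeff = -1/2 = -1/2
M^{-1} = 1/2 - 1/2*e12


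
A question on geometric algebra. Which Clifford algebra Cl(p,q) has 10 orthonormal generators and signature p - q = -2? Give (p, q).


We need p + q = 10 and p - q = -2.
Adding: 2p = 10 + (-2) = 8, so p = 4.
Then q = 10 - 4 = 6.
(p, q) = (4, 6)


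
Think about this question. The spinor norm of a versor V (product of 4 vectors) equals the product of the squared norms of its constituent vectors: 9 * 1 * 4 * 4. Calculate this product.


Spinor norm N(V) = |v1|^2 * |v2|^2 * ... * |v4|^2
= 9 * 1 * 4 * 4
Running product: 9, 9, 36, 144
N(V) = 144


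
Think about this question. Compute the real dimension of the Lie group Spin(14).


Spin(n) double-covers SO(n); both have Lie algebra so(n) of dimension n(n-1)/2.
n = 14
n(n-1) = 14 * 13 = 182
dim Spin(14) = 182/2 = 91


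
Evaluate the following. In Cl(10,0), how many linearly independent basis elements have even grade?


Even subalgebra dimension = 2^(n-1)
n = 10 + 0 = 10
2^(10 - 1) = 2^9 = 512
Verification: sum of C(10,k) for even k = 1 + 45 + 210 + 210 + 45 + 1 = 512
Result = 512


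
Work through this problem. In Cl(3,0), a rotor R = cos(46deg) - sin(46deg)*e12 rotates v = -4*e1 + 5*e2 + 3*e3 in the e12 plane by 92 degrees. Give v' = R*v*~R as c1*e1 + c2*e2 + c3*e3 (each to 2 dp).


Rotor R = cos(46deg) - sin(46deg)*e12
Rotation angle theta = 2 * 46 = 92 degrees in the e12 plane (e1 -> e2).
The component perpendicular to the plane (e3) is invariant: v'_3 = v3 = 3.00
cos(92deg) = -0.0349, sin(92deg) = 0.9994
v'_1 = v1*cos(theta) - v2*sin(theta) = -4*(-0.0349) - 5*0.9994 = -4.86
v'_2 = v1*sin(theta) + v2*cos(theta) = -4*0.9994 + 5*(-0.0349) = -4.17
v' = -4.86*e1 - 4.17*e2 + 3.00*e3


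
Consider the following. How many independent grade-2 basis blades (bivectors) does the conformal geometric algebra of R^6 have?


The conformal model of R^6 uses Cl(7,1) with m = 6 + 2 = 8 generators.
Number of grade-2 blades = C(m, 2) = C(8, 2)
= 8*7/2 = 28


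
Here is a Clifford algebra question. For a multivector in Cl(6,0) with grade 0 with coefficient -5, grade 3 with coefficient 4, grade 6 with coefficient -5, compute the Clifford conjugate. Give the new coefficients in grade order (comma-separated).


Clifford conjugate sign for grade k: (-1)^(k(k+1)/2)
Grade 0: (-1)^(0*1/2) = (-1)^0 = 1, coeff -5 -> -5
Grade 3: (-1)^(3*4/2) = (-1)^6 = 1, coeff 4 -> 4
Grade 6: (-1)^(6*7/2) = (-1)^21 = -1, coeff -5 -> 5
Conjugated coefficients: -5, 4, 5


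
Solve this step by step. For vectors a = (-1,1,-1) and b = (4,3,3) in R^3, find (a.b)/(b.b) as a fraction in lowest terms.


Projection coefficient = (a . b) / (b . b)
a . b = (-1)*4 + 1*3 + (-1)*3
= -4 + 3 + (-3) = -4
b . b = 4^2 + 3^2 + 3^2
= 16 + 9 + 9 = 34
Coefficient = -4/34
In lowest terms: -2/17


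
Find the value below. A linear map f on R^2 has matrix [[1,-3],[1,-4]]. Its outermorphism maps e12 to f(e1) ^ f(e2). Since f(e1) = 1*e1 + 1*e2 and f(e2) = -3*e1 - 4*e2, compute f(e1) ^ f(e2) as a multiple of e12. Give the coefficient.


The outermorphism of a linear map f sends e1^e2 to f(e1)^f(e2).
f(e1) = 1*e1 + 1*e2
f(e2) = -3*e1 - 4*e2
f(e1) ^ f(e2) = (1*e1 + 1*e2) ^ (-3*e1 - 4*e2)
= 1*(-4)*e12 + 1*(-3)*e21
= (-4 - (-3))*e12
= -1*e12
Coefficient = -1


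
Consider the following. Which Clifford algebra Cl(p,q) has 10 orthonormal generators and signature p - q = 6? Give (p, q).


We need p + q = 10 and p - q = 6.
Adding: 2p = 10 + 6 = 16, so p = 8.
Then q = 10 - 8 = 2.
(p, q) = (8, 2)


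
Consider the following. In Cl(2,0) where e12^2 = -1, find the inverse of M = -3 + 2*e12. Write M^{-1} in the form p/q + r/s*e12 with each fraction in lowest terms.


M = -3 + 2*e12, where e12^2 = -1.
Since M commutes with its reverse ~M = a - b*e12, M * ~M = a^2 - b^2*e12^2 = a^2 + b^2.
So M^{-1} = ~M / (a^2 + b^2) = (a - b*e12)/(a^2 + b^2).
a^2 + b^2 = 9 + 4 = 13
Scalar part = -3/13 = -3/13
Bivector coeff = -2/13 = -2/13
M^{-1} = -3/13 - 2/13*e12


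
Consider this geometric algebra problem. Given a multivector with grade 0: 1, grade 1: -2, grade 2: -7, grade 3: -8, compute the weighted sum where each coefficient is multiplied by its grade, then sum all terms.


Grade-weighted sum = sum of grade_k * coefficient_k
0*1 = 0
1*(-2) = -2
2*(-7) = -14
3*(-8) = -24
Total = 0 + (-2) + (-14) + (-24) = -40


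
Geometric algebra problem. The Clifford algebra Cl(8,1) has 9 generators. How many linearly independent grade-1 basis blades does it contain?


Number of grade-k basis blades in Cl(p,q) with n = p + q is C(n, k).
n = 8 + 1 = 9
C(9, 1) = 9! / (1! * 8!)
= 362880 / (1 * 40320)
= 9


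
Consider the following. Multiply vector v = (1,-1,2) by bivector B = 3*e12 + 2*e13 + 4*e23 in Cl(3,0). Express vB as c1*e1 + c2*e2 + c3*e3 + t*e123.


vB has grade-1 (vector) and grade-3 (trivector) parts: vB = (v _| B) + (v ^ B).
Vector part <vB>_1:
  e1: -v2*b12 - v3*b13 = -(-1)*(3) - (2)*(2) = -1
  e2: v1*b12 - v3*b23 = (1)*(3) - (2)*(4) = -5
  e3: v1*b13 + v2*b23 = (1)*(2) + (-1)*(4) = -2
Trivector part <vB>_3:
  e123: v1*b23 - v2*b13 + v3*b12 = (1)*(4) - (-1)*(2) + (2)*(3) = 12
vB = -1*e1 - 5*e2 - 2*e3 + 12*e123


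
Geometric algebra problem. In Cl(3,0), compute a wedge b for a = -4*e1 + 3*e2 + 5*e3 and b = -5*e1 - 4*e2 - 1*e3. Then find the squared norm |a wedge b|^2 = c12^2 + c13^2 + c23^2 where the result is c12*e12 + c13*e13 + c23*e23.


a wedge b = (a1*b2 - a2*b1)*e12 + (a1*b3 - a3*b1)*e13 + (a2*b3 - a3*b2)*e23
e12 coeff: (-4)*(-4) - 3*(-5) = 16 - (-15) = 31
e13 coeff: (-4)*(-1) - 5*(-5) = 4 - (-25) = 29
e23 coeff: 3*(-1) - 5*(-4) = -3 - (-20) = 17
|a wedge b|^2 = 31^2 + 29^2 + 17^2
= 961 + 841 + 289
= 2091


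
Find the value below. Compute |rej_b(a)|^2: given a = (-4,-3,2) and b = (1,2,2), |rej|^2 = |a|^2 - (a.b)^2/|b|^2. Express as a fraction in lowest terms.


|a|^2 = (-4)^2 + (-3)^2 + 2^2 = 29
|b|^2 = 1^2 + 2^2 + 2^2 = 9
a . b = (-4)*1 + (-3)*2 + 2*2 = -6
(a.b)^2 = (-6)^2 = 36
|rej|^2 = 29 - 36/9
= (261 - 36)/9
= 225/9
In lowest terms: 25/1


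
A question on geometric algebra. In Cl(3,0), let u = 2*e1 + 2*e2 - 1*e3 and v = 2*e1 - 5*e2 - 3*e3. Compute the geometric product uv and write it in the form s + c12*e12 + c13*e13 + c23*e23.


In Cl(3,0): e_i^2 = 1, e_ie_j = -e_je_i for i != j.
Scalar part = u . v = 2*2 + 2*(-5) + (-1)*(-3)
= 4 + (-10) + 3 = -3
e12 coeff = 2*(-5) - 2*2 = -10 - 4 = -14
e13 coeff = 2*(-3) - (-1)*2 = -6 - (-2) = -4
e23 coeff = 2*(-3) - (-1)*(-5) = -6 - 5 = -11
uv = -3 - 14*e12 - 4*e13 - 11*e23


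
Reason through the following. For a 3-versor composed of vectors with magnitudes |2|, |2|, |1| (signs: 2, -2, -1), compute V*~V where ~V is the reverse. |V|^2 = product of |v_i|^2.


Each vector v_i has |v_i|^2 = s_i^2
Squared scales: 2^2 = 4, (-2)^2 = 4, (-1)^2 = 1
|V|^2 = 4 * 4 * 1
= 16


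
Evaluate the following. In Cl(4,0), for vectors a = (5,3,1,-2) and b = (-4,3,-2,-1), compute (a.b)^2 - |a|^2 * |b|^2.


a . b = 5*(-4) + 3*3 + 1*(-2) + (-2)*(-1)
= -20 + 9 + (-2) + 2 = -11
|a|^2 = 5^2 + 3^2 + 1^2 + (-2)^2 = 39
|b|^2 = (-4)^2 + 3^2 + (-2)^2 + (-1)^2 = 30
(a.b)^2 = (-11)^2 = 121
|a|^2 * |b|^2 = 39 * 30 = 1170
Result = 121 - 1170 = -1049


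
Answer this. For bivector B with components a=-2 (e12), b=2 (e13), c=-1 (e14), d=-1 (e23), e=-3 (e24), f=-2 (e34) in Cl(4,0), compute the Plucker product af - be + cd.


Plucker relation: af - be + cd
a*f = (-2)*(-2) = 4
b*e = 2*(-3) = -6
c*d = (-1)*(-1) = 1
af - be + cd = 4 - (-6) + 1
= 11


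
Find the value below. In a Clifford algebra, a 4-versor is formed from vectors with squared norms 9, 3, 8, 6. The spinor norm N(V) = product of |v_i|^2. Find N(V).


Spinor norm N(V) = |v1|^2 * |v2|^2 * ... * |v4|^2
= 9 * 3 * 8 * 6
Running product: 9, 27, 216, 1296
N(V) = 1296


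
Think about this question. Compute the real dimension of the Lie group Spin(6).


Spin(n) double-covers SO(n); both have Lie algebra so(n) of dimension n(n-1)/2.
n = 6
n(n-1) = 6 * 5 = 30
dim Spin(6) = 30/2 = 15


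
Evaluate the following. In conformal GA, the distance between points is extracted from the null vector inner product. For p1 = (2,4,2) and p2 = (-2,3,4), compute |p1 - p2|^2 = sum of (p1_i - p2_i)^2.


p1 - p2 = (4, 1, -2)
|p1 - p2|^2 = 4^2 + 1^2 + (-2)^2
= 16 + 1 + 4
= 21


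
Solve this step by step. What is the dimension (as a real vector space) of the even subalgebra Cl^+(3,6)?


Even subalgebra dimension = 2^(n-1)
n = 3 + 6 = 9
2^(9 - 1) = 2^8 = 256
Verification: sum of C(9,k) for even k = 1 + 36 + 126 + 84 + 9 = 256
Result = 256


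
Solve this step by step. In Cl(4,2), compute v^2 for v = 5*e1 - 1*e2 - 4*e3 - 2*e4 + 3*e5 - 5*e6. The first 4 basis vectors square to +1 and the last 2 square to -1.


v^2 = sum of c_i^2 * e_i^2
Positive signature terms (e_i^2 = +1): 5^2 + (-1)^2 + (-4)^2 + (-2)^2 = 46
Negative signature terms (e_j^2 = -1): 3^2 + (-5)^2 = 34
v^2 = 46 - 34 = 12


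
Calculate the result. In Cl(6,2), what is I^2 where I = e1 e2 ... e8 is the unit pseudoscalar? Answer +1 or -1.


The pseudoscalar I = e1...e_n (product of all n generators) of Cl(p,q) satisfies I^2 = (-1)^(q + n(n-1)/2).
p = 6, q = 2, n = p + q = 8
n(n-1)/2 = 8 * 7 / 2 = 28
Exponent = q + n(n-1)/2 = 2 + 28 = 30
I^2 = (-1)^30 = +1


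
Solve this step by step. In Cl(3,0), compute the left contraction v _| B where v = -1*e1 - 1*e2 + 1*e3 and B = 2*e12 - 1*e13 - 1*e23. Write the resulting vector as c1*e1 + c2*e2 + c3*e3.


Left contraction v _| B = <vB>_1 (grade-1 part of the geometric product vB).
Using e1_|e12 = e2, e2_|e12 = -e1, e1_|e13 = e3, e3_|e13 = -e1, e2_|e23 = e3, e3_|e23 = -e2:
e1 coeff: -v2*b12 - v3*b13 = -(-1)*(2) - (1)*(-1) = 3
e2 coeff: v1*b12 - v3*b23 = (-1)*(2) - (1)*(-1) = -1
e3 coeff: v1*b13 + v2*b23 = (-1)*(-1) + (-1)*(-1) = 2
v _| B = 3*e1 - 1*e2 + 2*e3


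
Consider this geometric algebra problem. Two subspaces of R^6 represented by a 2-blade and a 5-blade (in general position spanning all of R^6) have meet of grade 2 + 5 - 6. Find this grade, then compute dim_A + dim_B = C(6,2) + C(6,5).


Meet grade = grade(A) + grade(B) - n
= 2 + 5 - 6 = 1
C(6,2) = 15
C(6,5) = 6
dim_A + dim_B = 15 + 6 = 21


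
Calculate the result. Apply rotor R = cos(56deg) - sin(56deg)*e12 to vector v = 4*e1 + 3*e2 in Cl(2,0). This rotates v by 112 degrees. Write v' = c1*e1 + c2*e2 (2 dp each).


Rotor R = cos(56deg) - sin(56deg)*e12
Rotation angle theta = 2 * 56 = 112 degrees
v' = R*v*~R rotates v by theta.
cos(112deg) = -0.3746, sin(112deg) = 0.9272
v'_1 = 4*cos(112deg) - 3*sin(112deg)
= 4*(-0.3746) - 3*0.9272
= -4.28
v'_2 = 4*sin(112deg) + 3*cos(112deg)
= 4*0.9272 + 3*(-0.3746)
= 2.58
v' = -4.28*e1 + 2.58*e2


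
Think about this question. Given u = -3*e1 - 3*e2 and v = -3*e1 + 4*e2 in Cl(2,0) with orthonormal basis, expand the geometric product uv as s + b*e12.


Expand: (-3*e1 - 3*e2)(-3*e1 + 4*e2)
= (-3)*(-3)*e1e1 + (-3)*4*e1e2 + (-3)*(-3)*e2e1 + (-3)*4*e2e2
Using e1^2 = e2^2 = 1, e2e1 = -e1e2:
Scalar part s = (-3)*(-3) + (-3)*4 = 9 + (-12) = -3
Bivector part b = (-3)*4 - (-3)*(-3) = -12 - 9 = -21
uv = -3 - 21*e12


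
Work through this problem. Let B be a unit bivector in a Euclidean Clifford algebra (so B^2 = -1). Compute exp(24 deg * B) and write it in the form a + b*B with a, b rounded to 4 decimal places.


For a unit bivector B with B^2 = -1, the exponential series gives
e^(theta*B) = cos(theta) + sin(theta)*B (the GA analogue of Euler's formula).
theta = 24 degrees = 0.418879 rad
cos(24 deg) = 0.9135
sin(24 deg) = 0.4067
exp(theta*B) = 0.9135 + 0.4067*B


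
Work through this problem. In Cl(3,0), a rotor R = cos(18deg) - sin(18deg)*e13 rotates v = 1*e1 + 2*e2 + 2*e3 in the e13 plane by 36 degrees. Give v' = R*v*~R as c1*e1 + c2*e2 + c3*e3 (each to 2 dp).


Rotor R = cos(18deg) - sin(18deg)*e13
Rotation angle theta = 2 * 18 = 36 degrees in the e13 plane (e1 -> e3).
The component perpendicular to the plane (e2) is invariant: v'_2 = v2 = 2.00
cos(36deg) = 0.8090, sin(36deg) = 0.5878
v'_1 = v1*cos(theta) - v3*sin(theta) = 1*0.8090 - 2*0.5878 = -0.37
v'_3 = v1*sin(theta) + v3*cos(theta) = 1*0.5878 + 2*0.8090 = 2.21
v' = -0.37*e1 + 2.00*e2 + 2.21*e3


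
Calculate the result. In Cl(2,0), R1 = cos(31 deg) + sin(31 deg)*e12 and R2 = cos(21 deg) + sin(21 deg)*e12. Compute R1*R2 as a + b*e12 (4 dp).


Same-plane rotors commute and their half-angles add:
R1*R2 = cos(a1 + a2) + sin(a1 + a2)*e12.
a1 + a2 = 31 + 21 = 52 deg
cos(52 deg) = 0.6157
sin(52 deg) = 0.7880
R1*R2 = 0.6157 + 0.7880*e12


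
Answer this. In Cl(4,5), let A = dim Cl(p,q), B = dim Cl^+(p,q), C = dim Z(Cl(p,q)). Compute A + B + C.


n = 4 + 5 = 9
Total dim = 2^9 = 512
Even subalgebra dim = 2^8 = 256
n is odd, so center dim = 2
Sum = 512 + 256 + 2 = 770


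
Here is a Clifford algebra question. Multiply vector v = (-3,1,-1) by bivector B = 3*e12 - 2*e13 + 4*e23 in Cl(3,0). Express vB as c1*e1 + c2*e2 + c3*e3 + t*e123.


vB has grade-1 (vector) and grade-3 (trivector) parts: vB = (v _| B) + (v ^ B).
Vector part <vB>_1:
  e1: -v2*b12 - v3*b13 = -(1)*(3) - (-1)*(-2) = -5
  e2: v1*b12 - v3*b23 = (-3)*(3) - (-1)*(4) = -5
  e3: v1*b13 + v2*b23 = (-3)*(-2) + (1)*(4) = 10
Trivector part <vB>_3:
  e123: v1*b23 - v2*b13 + v3*b12 = (-3)*(4) - (1)*(-2) + (-1)*(3) = -13
vB = -5*e1 - 5*e2 + 10*e3 - 13*e123


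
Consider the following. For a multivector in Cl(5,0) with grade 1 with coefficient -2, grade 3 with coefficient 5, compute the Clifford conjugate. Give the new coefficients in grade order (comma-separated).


Clifford conjugate sign for grade k: (-1)^(k(k+1)/2)
Grade 1: (-1)^(1*2/2) = (-1)^1 = -1, coeff -2 -> 2
Grade 3: (-1)^(3*4/2) = (-1)^6 = 1, coeff 5 -> 5
Conjugated coefficients: 2, 5


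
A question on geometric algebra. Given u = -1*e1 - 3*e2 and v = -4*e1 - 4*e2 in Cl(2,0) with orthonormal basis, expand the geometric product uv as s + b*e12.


Expand: (-1*e1 - 3*e2)(-4*e1 - 4*e2)
= (-1)*(-4)*e1e1 + (-1)*(-4)*e1e2 + (-3)*(-4)*e2e1 + (-3)*(-4)*e2e2
Using e1^2 = e2^2 = 1, e2e1 = -e1e2:
Scalar part s = (-1)*(-4) + (-3)*(-4) = 4 + 12 = 16
Bivector part b = (-1)*(-4) - (-3)*(-4) = 4 - 12 = -8
uv = 16 - 8*e12


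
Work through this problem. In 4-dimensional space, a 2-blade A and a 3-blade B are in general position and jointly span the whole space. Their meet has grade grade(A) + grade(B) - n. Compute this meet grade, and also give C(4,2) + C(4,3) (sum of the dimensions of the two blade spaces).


Meet grade = grade(A) + grade(B) - n
= 2 + 3 - 4 = 1
C(4,2) = 6
C(4,3) = 4
dim_A + dim_B = 6 + 4 = 10


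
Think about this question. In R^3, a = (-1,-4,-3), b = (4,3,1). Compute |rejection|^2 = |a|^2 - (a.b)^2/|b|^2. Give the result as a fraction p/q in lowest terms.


|a|^2 = (-1)^2 + (-4)^2 + (-3)^2 = 26
|b|^2 = 4^2 + 3^2 + 1^2 = 26
a . b = (-1)*4 + (-4)*3 + (-3)*1 = -19
(a.b)^2 = (-19)^2 = 361
|rej|^2 = 26 - 361/26
= (676 - 361)/26
= 315/26
In lowest terms: 315/26


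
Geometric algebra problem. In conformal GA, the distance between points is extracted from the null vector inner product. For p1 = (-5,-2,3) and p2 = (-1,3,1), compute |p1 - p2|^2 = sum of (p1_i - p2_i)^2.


p1 - p2 = (-4, -5, 2)
|p1 - p2|^2 = (-4)^2 + (-5)^2 + 2^2
= 16 + 25 + 4
= 45


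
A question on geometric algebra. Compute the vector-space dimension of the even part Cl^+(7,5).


Even subalgebra dimension = 2^(n-1)
n = 7 + 5 = 12
2^(12 - 1) = 2^11 = 2048
Verification: sum of C(12,k) for even k = 1 + 66 + 495 + 924 + 495 + 66 + 1 = 2048
Result = 2048


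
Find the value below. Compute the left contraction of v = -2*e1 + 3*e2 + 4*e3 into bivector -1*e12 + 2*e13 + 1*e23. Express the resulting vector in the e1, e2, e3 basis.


Left contraction v _| B = <vB>_1 (grade-1 part of the geometric product vB).
Using e1_|e12 = e2, e2_|e12 = -e1, e1_|e13 = e3, e3_|e13 = -e1, e2_|e23 = e3, e3_|e23 = -e2:
e1 coeff: -v2*b12 - v3*b13 = -(3)*(-1) - (4)*(2) = -5
e2 coeff: v1*b12 - v3*b23 = (-2)*(-1) - (4)*(1) = -2
e3 coeff: v1*b13 + v2*b23 = (-2)*(2) + (3)*(1) = -1
v _| B = -5*e1 - 2*e2 - 1*e3


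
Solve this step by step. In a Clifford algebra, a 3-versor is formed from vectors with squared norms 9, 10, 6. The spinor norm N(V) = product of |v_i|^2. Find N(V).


Spinor norm N(V) = |v1|^2 * |v2|^2 * ... * |v3|^2
= 9 * 10 * 6
Running product: 9, 90, 540
N(V) = 540


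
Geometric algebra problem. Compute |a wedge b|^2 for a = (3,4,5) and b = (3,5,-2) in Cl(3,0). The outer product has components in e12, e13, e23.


a wedge b = (a1*b2 - a2*b1)*e12 + (a1*b3 - a3*b1)*e13 + (a2*b3 - a3*b2)*e23
e12 coeff: 3*5 - 4*3 = 15 - 12 = 3
e13 coeff: 3*(-2) - 5*3 = -6 - 15 = -21
e23 coeff: 4*(-2) - 5*5 = -8 - 25 = -33
|a wedge b|^2 = 3^2 + (-21)^2 + (-33)^2
= 9 + 441 + 1089
= 1539


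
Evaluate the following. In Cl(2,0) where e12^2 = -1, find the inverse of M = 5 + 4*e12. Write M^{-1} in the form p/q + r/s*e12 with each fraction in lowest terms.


M = 5 + 4*e12, where e12^2 = -1.
Since M commutes with its reverse ~M = a - b*e12, M * ~M = a^2 - b^2*e12^2 = a^2 + b^2.
So M^{-1} = ~M / (a^2 + b^2) = (a - b*e12)/(a^2 + b^2).
a^2 + b^2 = 25 + 16 = 41
Scalar part = 5/41 = 5/41
Bivector coeff = -4/41 = -4/41
M^{-1} = 5/41 - 4/41*e12


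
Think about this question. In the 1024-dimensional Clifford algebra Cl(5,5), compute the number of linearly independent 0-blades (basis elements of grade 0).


Number of grade-k basis blades in Cl(p,q) with n = p + q is C(n, k).
n = 5 + 5 = 10
C(10, 0) = 10! / (0! * 10!)
= 3628800 / (1 * 3628800)
= 1


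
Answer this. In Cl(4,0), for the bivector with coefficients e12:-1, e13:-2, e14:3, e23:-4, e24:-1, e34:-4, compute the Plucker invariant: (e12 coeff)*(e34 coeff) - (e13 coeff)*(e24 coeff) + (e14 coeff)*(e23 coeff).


Plucker relation: af - be + cd
a*f = (-1)*(-4) = 4
b*e = (-2)*(-1) = 2
c*d = 3*(-4) = -12
af - be + cd = 4 - 2 + (-12)
= -10


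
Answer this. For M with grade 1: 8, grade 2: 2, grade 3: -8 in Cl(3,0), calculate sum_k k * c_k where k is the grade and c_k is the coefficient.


Grade-weighted sum = sum of grade_k * coefficient_k
1*8 = 8
2*2 = 4
3*(-8) = -24
Total = 8 + 4 + (-24) = -12


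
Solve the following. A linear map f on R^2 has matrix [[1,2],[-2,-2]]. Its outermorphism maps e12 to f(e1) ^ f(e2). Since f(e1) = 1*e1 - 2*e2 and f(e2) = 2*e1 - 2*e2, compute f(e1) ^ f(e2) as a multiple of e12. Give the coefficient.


The outermorphism of a linear map f sends e1^e2 to f(e1)^f(e2).
f(e1) = 1*e1 - 2*e2
f(e2) = 2*e1 - 2*e2
f(e1) ^ f(e2) = (1*e1 - 2*e2) ^ (2*e1 - 2*e2)
= 1*(-2)*e12 + (-2)*2*e21
= (-2 - (-4))*e12
= 2*e12
Coefficient = 2


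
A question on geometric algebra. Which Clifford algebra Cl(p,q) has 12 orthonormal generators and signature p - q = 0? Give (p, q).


We need p + q = 12 and p - q = 0.
Adding: 2p = 12 + 0 = 12, so p = 6.
Then q = 12 - 6 = 6.
(p, q) = (6, 6)


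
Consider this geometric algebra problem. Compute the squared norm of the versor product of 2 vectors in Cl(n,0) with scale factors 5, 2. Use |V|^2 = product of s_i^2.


Each vector v_i has |v_i|^2 = s_i^2
Squared scales: 5^2 = 25, 2^2 = 4
|V|^2 = 25 * 4
= 100


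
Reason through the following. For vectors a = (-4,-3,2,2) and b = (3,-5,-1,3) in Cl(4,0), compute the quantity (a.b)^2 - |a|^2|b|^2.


a . b = (-4)*3 + (-3)*(-5) + 2*(-1) + 2*3
= -12 + 15 + (-2) + 6 = 7
|a|^2 = (-4)^2 + (-3)^2 + 2^2 + 2^2 = 33
|b|^2 = 3^2 + (-5)^2 + (-1)^2 + 3^2 = 44
(a.b)^2 = 7^2 = 49
|a|^2 * |b|^2 = 33 * 44 = 1452
Result = 49 - 1452 = -1403
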